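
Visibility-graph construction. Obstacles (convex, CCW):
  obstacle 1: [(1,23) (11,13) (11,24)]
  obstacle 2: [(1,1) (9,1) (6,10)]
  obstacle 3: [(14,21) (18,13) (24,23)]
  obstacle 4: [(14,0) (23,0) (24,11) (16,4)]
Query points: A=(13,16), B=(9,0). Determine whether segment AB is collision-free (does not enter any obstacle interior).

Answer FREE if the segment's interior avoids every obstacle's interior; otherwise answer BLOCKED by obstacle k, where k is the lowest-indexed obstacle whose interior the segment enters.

Obstacle 1 [(1,23) (11,13) (11,24)]:
  edge (1,23)–(11,13): clear
  edge (11,13)–(11,24): clear
  edge (11,24)–(1,23): clear
  midpoint (11,8) outside
  → clear
Obstacle 2 [(1,1) (9,1) (6,10)]:
  edge (1,1)–(9,1): clear
  edge (9,1)–(6,10): clear
  edge (6,10)–(1,1): clear
  midpoint (11,8) outside
  → clear
Obstacle 3 [(14,21) (18,13) (24,23)]:
  edge (14,21)–(18,13): clear
  edge (18,13)–(24,23): clear
  edge (24,23)–(14,21): clear
  midpoint (11,8) outside
  → clear
Obstacle 4 [(14,0) (23,0) (24,11) (16,4)]:
  edge (14,0)–(23,0): clear
  edge (23,0)–(24,11): clear
  edge (24,11)–(16,4): clear
  edge (16,4)–(14,0): clear
  midpoint (11,8) outside
  → clear

FREE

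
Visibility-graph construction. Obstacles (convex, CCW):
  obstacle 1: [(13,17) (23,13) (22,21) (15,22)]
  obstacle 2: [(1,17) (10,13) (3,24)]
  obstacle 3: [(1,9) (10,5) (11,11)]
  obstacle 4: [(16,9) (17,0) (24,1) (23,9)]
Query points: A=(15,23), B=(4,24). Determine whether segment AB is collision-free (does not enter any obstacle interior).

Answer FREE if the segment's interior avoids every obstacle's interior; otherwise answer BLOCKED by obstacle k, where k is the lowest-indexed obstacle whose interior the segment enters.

Obstacle 1 [(13,17) (23,13) (22,21) (15,22)]:
  edge (13,17)–(23,13): clear
  edge (23,13)–(22,21): clear
  edge (22,21)–(15,22): clear
  edge (15,22)–(13,17): clear
  midpoint (19/2,47/2) outside
  → clear
Obstacle 2 [(1,17) (10,13) (3,24)]:
  edge (1,17)–(10,13): clear
  edge (10,13)–(3,24): clear
  edge (3,24)–(1,17): clear
  midpoint (19/2,47/2) outside
  → clear
Obstacle 3 [(1,9) (10,5) (11,11)]:
  edge (1,9)–(10,5): clear
  edge (10,5)–(11,11): clear
  edge (11,11)–(1,9): clear
  midpoint (19/2,47/2) outside
  → clear
Obstacle 4 [(16,9) (17,0) (24,1) (23,9)]:
  edge (16,9)–(17,0): clear
  edge (17,0)–(24,1): clear
  edge (24,1)–(23,9): clear
  edge (23,9)–(16,9): clear
  midpoint (19/2,47/2) outside
  → clear

FREE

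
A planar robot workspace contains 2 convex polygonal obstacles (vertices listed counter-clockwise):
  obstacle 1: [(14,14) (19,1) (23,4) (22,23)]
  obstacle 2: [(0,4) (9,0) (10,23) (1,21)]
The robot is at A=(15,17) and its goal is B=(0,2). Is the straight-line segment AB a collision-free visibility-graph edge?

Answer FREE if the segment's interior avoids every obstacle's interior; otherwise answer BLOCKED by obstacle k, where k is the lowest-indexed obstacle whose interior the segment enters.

BLOCKED by obstacle 2

Obstacle 1 [(14,14) (19,1) (23,4) (22,23)]:
  edge (14,14)–(19,1): clear
  edge (19,1)–(23,4): clear
  edge (23,4)–(22,23): clear
  edge (22,23)–(14,14): clear
  midpoint (15/2,19/2) outside
  → clear
Obstacle 2 [(0,4) (9,0) (10,23) (1,21)]:
  edge (0,4)–(9,0): crosses AB
  edge (9,0)–(10,23): crosses AB
  edge (10,23)–(1,21): clear
  edge (1,21)–(0,4): clear
  → BLOCKED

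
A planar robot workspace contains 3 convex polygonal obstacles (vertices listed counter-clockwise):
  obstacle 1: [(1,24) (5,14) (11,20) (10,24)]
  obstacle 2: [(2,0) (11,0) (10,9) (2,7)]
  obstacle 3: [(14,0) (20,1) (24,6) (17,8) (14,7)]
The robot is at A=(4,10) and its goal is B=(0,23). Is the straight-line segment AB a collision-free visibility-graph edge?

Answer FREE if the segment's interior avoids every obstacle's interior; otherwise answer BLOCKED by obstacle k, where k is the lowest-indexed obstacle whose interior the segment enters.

FREE

Obstacle 1 [(1,24) (5,14) (11,20) (10,24)]:
  edge (1,24)–(5,14): clear
  edge (5,14)–(11,20): clear
  edge (11,20)–(10,24): clear
  edge (10,24)–(1,24): clear
  midpoint (2,33/2) outside
  → clear
Obstacle 2 [(2,0) (11,0) (10,9) (2,7)]:
  edge (2,0)–(11,0): clear
  edge (11,0)–(10,9): clear
  edge (10,9)–(2,7): clear
  edge (2,7)–(2,0): clear
  midpoint (2,33/2) outside
  → clear
Obstacle 3 [(14,0) (20,1) (24,6) (17,8) (14,7)]:
  edge (14,0)–(20,1): clear
  edge (20,1)–(24,6): clear
  edge (24,6)–(17,8): clear
  edge (17,8)–(14,7): clear
  edge (14,7)–(14,0): clear
  midpoint (2,33/2) outside
  → clear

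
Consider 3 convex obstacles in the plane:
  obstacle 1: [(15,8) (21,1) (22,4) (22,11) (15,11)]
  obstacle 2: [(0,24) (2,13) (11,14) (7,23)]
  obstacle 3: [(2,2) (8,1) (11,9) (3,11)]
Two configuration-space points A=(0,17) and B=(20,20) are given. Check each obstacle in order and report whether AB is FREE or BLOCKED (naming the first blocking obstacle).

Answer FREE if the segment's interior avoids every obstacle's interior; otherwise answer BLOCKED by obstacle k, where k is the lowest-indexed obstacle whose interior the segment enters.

BLOCKED by obstacle 2

Obstacle 1 [(15,8) (21,1) (22,4) (22,11) (15,11)]:
  edge (15,8)–(21,1): clear
  edge (21,1)–(22,4): clear
  edge (22,4)–(22,11): clear
  edge (22,11)–(15,11): clear
  edge (15,11)–(15,8): clear
  midpoint (10,37/2) outside
  → clear
Obstacle 2 [(0,24) (2,13) (11,14) (7,23)]:
  edge (0,24)–(2,13): crosses AB
  edge (2,13)–(11,14): clear
  edge (11,14)–(7,23): crosses AB
  edge (7,23)–(0,24): clear
  → BLOCKED
Obstacle 3 [(2,2) (8,1) (11,9) (3,11)]:
  edge (2,2)–(8,1): clear
  edge (8,1)–(11,9): clear
  edge (11,9)–(3,11): clear
  edge (3,11)–(2,2): clear
  midpoint (10,37/2) outside
  → clear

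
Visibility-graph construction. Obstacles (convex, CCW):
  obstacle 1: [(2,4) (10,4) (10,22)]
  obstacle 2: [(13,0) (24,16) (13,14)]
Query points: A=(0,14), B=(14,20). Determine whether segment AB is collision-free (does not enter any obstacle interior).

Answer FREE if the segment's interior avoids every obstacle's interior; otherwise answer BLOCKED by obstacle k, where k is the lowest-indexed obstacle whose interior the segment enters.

BLOCKED by obstacle 1

Obstacle 1 [(2,4) (10,4) (10,22)]:
  edge (2,4)–(10,4): clear
  edge (10,4)–(10,22): crosses AB
  edge (10,22)–(2,4): crosses AB
  → BLOCKED
Obstacle 2 [(13,0) (24,16) (13,14)]:
  edge (13,0)–(24,16): clear
  edge (24,16)–(13,14): clear
  edge (13,14)–(13,0): clear
  midpoint (7,17) outside
  → clear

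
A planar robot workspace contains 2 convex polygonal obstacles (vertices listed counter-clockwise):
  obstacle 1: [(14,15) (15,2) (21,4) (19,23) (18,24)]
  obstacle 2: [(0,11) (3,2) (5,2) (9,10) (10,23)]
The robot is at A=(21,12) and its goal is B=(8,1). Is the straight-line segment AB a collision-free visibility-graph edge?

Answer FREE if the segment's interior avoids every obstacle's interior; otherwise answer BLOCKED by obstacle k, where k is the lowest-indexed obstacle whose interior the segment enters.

Obstacle 1 [(14,15) (15,2) (21,4) (19,23) (18,24)]:
  edge (14,15)–(15,2): crosses AB
  edge (15,2)–(21,4): clear
  edge (21,4)–(19,23): crosses AB
  edge (19,23)–(18,24): clear
  edge (18,24)–(14,15): clear
  → BLOCKED
Obstacle 2 [(0,11) (3,2) (5,2) (9,10) (10,23)]:
  edge (0,11)–(3,2): clear
  edge (3,2)–(5,2): clear
  edge (5,2)–(9,10): clear
  edge (9,10)–(10,23): clear
  edge (10,23)–(0,11): clear
  midpoint (29/2,13/2) outside
  → clear

BLOCKED by obstacle 1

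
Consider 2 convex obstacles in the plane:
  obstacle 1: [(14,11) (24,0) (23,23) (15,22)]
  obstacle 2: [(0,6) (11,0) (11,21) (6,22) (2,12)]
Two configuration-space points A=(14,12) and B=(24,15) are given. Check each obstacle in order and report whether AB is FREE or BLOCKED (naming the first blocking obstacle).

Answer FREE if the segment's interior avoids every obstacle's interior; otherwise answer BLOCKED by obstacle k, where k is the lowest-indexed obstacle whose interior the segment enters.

Obstacle 1 [(14,11) (24,0) (23,23) (15,22)]:
  edge (14,11)–(24,0): clear
  edge (24,0)–(23,23): crosses AB
  edge (23,23)–(15,22): clear
  edge (15,22)–(14,11): crosses AB
  → BLOCKED
Obstacle 2 [(0,6) (11,0) (11,21) (6,22) (2,12)]:
  edge (0,6)–(11,0): clear
  edge (11,0)–(11,21): clear
  edge (11,21)–(6,22): clear
  edge (6,22)–(2,12): clear
  edge (2,12)–(0,6): clear
  midpoint (19,27/2) outside
  → clear

BLOCKED by obstacle 1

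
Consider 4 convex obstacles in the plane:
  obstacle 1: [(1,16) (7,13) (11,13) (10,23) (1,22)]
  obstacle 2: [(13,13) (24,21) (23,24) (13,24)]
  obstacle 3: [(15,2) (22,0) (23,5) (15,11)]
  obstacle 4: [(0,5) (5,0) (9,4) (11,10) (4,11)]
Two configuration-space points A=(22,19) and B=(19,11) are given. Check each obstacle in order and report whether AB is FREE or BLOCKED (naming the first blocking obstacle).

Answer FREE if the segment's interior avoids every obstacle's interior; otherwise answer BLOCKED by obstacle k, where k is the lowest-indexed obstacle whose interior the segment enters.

FREE

Obstacle 1 [(1,16) (7,13) (11,13) (10,23) (1,22)]:
  edge (1,16)–(7,13): clear
  edge (7,13)–(11,13): clear
  edge (11,13)–(10,23): clear
  edge (10,23)–(1,22): clear
  edge (1,22)–(1,16): clear
  midpoint (41/2,15) outside
  → clear
Obstacle 2 [(13,13) (24,21) (23,24) (13,24)]:
  edge (13,13)–(24,21): clear
  edge (24,21)–(23,24): clear
  edge (23,24)–(13,24): clear
  edge (13,24)–(13,13): clear
  midpoint (41/2,15) outside
  → clear
Obstacle 3 [(15,2) (22,0) (23,5) (15,11)]:
  edge (15,2)–(22,0): clear
  edge (22,0)–(23,5): clear
  edge (23,5)–(15,11): clear
  edge (15,11)–(15,2): clear
  midpoint (41/2,15) outside
  → clear
Obstacle 4 [(0,5) (5,0) (9,4) (11,10) (4,11)]:
  edge (0,5)–(5,0): clear
  edge (5,0)–(9,4): clear
  edge (9,4)–(11,10): clear
  edge (11,10)–(4,11): clear
  edge (4,11)–(0,5): clear
  midpoint (41/2,15) outside
  → clear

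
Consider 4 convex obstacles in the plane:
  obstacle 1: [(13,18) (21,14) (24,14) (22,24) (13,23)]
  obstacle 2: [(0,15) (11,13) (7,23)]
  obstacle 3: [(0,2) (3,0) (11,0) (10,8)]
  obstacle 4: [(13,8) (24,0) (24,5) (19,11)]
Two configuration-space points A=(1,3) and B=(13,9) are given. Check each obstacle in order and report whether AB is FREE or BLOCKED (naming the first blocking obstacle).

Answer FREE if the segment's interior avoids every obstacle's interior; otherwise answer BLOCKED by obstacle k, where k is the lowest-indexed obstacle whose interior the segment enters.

BLOCKED by obstacle 3

Obstacle 1 [(13,18) (21,14) (24,14) (22,24) (13,23)]:
  edge (13,18)–(21,14): clear
  edge (21,14)–(24,14): clear
  edge (24,14)–(22,24): clear
  edge (22,24)–(13,23): clear
  edge (13,23)–(13,18): clear
  midpoint (7,6) outside
  → clear
Obstacle 2 [(0,15) (11,13) (7,23)]:
  edge (0,15)–(11,13): clear
  edge (11,13)–(7,23): clear
  edge (7,23)–(0,15): clear
  midpoint (7,6) outside
  → clear
Obstacle 3 [(0,2) (3,0) (11,0) (10,8)]:
  edge (0,2)–(3,0): clear
  edge (3,0)–(11,0): clear
  edge (11,0)–(10,8): crosses AB
  edge (10,8)–(0,2): crosses AB
  → BLOCKED
Obstacle 4 [(13,8) (24,0) (24,5) (19,11)]:
  edge (13,8)–(24,0): clear
  edge (24,0)–(24,5): clear
  edge (24,5)–(19,11): clear
  edge (19,11)–(13,8): clear
  midpoint (7,6) outside
  → clear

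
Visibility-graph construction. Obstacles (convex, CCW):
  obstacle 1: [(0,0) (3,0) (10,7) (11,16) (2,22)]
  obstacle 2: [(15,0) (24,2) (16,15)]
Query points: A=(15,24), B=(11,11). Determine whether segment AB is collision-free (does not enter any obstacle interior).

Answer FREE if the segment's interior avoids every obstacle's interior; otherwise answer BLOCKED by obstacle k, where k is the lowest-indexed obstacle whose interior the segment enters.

Obstacle 1 [(0,0) (3,0) (10,7) (11,16) (2,22)]:
  edge (0,0)–(3,0): clear
  edge (3,0)–(10,7): clear
  edge (10,7)–(11,16): clear
  edge (11,16)–(2,22): clear
  edge (2,22)–(0,0): clear
  midpoint (13,35/2) outside
  → clear
Obstacle 2 [(15,0) (24,2) (16,15)]:
  edge (15,0)–(24,2): clear
  edge (24,2)–(16,15): clear
  edge (16,15)–(15,0): clear
  midpoint (13,35/2) outside
  → clear

FREE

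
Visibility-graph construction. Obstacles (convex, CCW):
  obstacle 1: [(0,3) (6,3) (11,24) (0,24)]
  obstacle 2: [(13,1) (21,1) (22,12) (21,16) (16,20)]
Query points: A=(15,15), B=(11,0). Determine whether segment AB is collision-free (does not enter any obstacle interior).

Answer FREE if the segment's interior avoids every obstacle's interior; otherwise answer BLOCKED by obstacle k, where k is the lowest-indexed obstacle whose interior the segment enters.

FREE

Obstacle 1 [(0,3) (6,3) (11,24) (0,24)]:
  edge (0,3)–(6,3): clear
  edge (6,3)–(11,24): clear
  edge (11,24)–(0,24): clear
  edge (0,24)–(0,3): clear
  midpoint (13,15/2) outside
  → clear
Obstacle 2 [(13,1) (21,1) (22,12) (21,16) (16,20)]:
  edge (13,1)–(21,1): clear
  edge (21,1)–(22,12): clear
  edge (22,12)–(21,16): clear
  edge (21,16)–(16,20): clear
  edge (16,20)–(13,1): clear
  midpoint (13,15/2) outside
  → clear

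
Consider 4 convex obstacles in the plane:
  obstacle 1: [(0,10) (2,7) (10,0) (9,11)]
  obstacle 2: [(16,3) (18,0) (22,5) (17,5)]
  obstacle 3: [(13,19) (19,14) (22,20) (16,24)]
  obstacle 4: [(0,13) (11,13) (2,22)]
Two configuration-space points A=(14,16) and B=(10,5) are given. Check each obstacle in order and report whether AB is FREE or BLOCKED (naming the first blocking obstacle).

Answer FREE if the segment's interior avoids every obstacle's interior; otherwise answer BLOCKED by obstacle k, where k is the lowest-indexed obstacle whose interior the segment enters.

FREE

Obstacle 1 [(0,10) (2,7) (10,0) (9,11)]:
  edge (0,10)–(2,7): clear
  edge (2,7)–(10,0): clear
  edge (10,0)–(9,11): clear
  edge (9,11)–(0,10): clear
  midpoint (12,21/2) outside
  → clear
Obstacle 2 [(16,3) (18,0) (22,5) (17,5)]:
  edge (16,3)–(18,0): clear
  edge (18,0)–(22,5): clear
  edge (22,5)–(17,5): clear
  edge (17,5)–(16,3): clear
  midpoint (12,21/2) outside
  → clear
Obstacle 3 [(13,19) (19,14) (22,20) (16,24)]:
  edge (13,19)–(19,14): clear
  edge (19,14)–(22,20): clear
  edge (22,20)–(16,24): clear
  edge (16,24)–(13,19): clear
  midpoint (12,21/2) outside
  → clear
Obstacle 4 [(0,13) (11,13) (2,22)]:
  edge (0,13)–(11,13): clear
  edge (11,13)–(2,22): clear
  edge (2,22)–(0,13): clear
  midpoint (12,21/2) outside
  → clear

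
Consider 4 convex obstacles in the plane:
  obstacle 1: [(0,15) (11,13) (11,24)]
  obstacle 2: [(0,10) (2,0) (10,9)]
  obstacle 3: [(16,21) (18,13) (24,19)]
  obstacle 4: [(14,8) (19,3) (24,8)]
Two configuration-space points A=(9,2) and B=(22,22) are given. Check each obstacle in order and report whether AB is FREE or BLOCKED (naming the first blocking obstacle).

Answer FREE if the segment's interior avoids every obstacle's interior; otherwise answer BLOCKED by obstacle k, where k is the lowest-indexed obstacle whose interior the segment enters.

Obstacle 1 [(0,15) (11,13) (11,24)]:
  edge (0,15)–(11,13): clear
  edge (11,13)–(11,24): clear
  edge (11,24)–(0,15): clear
  midpoint (31/2,12) outside
  → clear
Obstacle 2 [(0,10) (2,0) (10,9)]:
  edge (0,10)–(2,0): clear
  edge (2,0)–(10,9): clear
  edge (10,9)–(0,10): clear
  midpoint (31/2,12) outside
  → clear
Obstacle 3 [(16,21) (18,13) (24,19)]:
  edge (16,21)–(18,13): crosses AB
  edge (18,13)–(24,19): clear
  edge (24,19)–(16,21): crosses AB
  → BLOCKED
Obstacle 4 [(14,8) (19,3) (24,8)]:
  edge (14,8)–(19,3): clear
  edge (19,3)–(24,8): clear
  edge (24,8)–(14,8): clear
  midpoint (31/2,12) outside
  → clear

BLOCKED by obstacle 3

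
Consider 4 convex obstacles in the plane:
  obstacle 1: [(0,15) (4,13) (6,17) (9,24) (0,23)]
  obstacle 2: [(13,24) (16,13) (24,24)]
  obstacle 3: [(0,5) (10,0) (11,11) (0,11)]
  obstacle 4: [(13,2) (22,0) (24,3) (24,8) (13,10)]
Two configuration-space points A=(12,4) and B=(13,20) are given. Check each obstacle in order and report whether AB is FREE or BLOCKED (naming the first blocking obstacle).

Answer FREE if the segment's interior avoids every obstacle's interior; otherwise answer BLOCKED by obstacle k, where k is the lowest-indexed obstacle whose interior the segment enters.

Obstacle 1 [(0,15) (4,13) (6,17) (9,24) (0,23)]:
  edge (0,15)–(4,13): clear
  edge (4,13)–(6,17): clear
  edge (6,17)–(9,24): clear
  edge (9,24)–(0,23): clear
  edge (0,23)–(0,15): clear
  midpoint (25/2,12) outside
  → clear
Obstacle 2 [(13,24) (16,13) (24,24)]:
  edge (13,24)–(16,13): clear
  edge (16,13)–(24,24): clear
  edge (24,24)–(13,24): clear
  midpoint (25/2,12) outside
  → clear
Obstacle 3 [(0,5) (10,0) (11,11) (0,11)]:
  edge (0,5)–(10,0): clear
  edge (10,0)–(11,11): clear
  edge (11,11)–(0,11): clear
  edge (0,11)–(0,5): clear
  midpoint (25/2,12) outside
  → clear
Obstacle 4 [(13,2) (22,0) (24,3) (24,8) (13,10)]:
  edge (13,2)–(22,0): clear
  edge (22,0)–(24,3): clear
  edge (24,3)–(24,8): clear
  edge (24,8)–(13,10): clear
  edge (13,10)–(13,2): clear
  midpoint (25/2,12) outside
  → clear

FREE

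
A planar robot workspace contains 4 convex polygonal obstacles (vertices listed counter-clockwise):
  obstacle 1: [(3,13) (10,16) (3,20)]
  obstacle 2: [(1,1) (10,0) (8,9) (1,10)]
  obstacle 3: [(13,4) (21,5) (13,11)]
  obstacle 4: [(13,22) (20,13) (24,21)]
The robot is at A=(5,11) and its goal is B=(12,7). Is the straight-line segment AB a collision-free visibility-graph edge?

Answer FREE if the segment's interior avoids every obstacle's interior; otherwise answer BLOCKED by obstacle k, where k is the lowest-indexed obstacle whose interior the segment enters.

Obstacle 1 [(3,13) (10,16) (3,20)]:
  edge (3,13)–(10,16): clear
  edge (10,16)–(3,20): clear
  edge (3,20)–(3,13): clear
  midpoint (17/2,9) outside
  → clear
Obstacle 2 [(1,1) (10,0) (8,9) (1,10)]:
  edge (1,1)–(10,0): clear
  edge (10,0)–(8,9): clear
  edge (8,9)–(1,10): clear
  edge (1,10)–(1,1): clear
  midpoint (17/2,9) outside
  → clear
Obstacle 3 [(13,4) (21,5) (13,11)]:
  edge (13,4)–(21,5): clear
  edge (21,5)–(13,11): clear
  edge (13,11)–(13,4): clear
  midpoint (17/2,9) outside
  → clear
Obstacle 4 [(13,22) (20,13) (24,21)]:
  edge (13,22)–(20,13): clear
  edge (20,13)–(24,21): clear
  edge (24,21)–(13,22): clear
  midpoint (17/2,9) outside
  → clear

FREE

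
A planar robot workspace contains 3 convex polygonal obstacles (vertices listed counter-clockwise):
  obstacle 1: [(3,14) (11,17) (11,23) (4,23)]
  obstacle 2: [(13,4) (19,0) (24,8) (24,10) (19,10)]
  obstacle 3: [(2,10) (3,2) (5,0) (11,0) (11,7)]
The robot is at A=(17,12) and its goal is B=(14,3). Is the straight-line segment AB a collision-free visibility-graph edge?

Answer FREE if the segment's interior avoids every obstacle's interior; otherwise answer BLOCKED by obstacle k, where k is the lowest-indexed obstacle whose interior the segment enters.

BLOCKED by obstacle 2

Obstacle 1 [(3,14) (11,17) (11,23) (4,23)]:
  edge (3,14)–(11,17): clear
  edge (11,17)–(11,23): clear
  edge (11,23)–(4,23): clear
  edge (4,23)–(3,14): clear
  midpoint (31/2,15/2) outside
  → clear
Obstacle 2 [(13,4) (19,0) (24,8) (24,10) (19,10)]:
  edge (13,4)–(19,0): crosses AB
  edge (19,0)–(24,8): clear
  edge (24,8)–(24,10): clear
  edge (24,10)–(19,10): clear
  edge (19,10)–(13,4): crosses AB
  → BLOCKED
Obstacle 3 [(2,10) (3,2) (5,0) (11,0) (11,7)]:
  edge (2,10)–(3,2): clear
  edge (3,2)–(5,0): clear
  edge (5,0)–(11,0): clear
  edge (11,0)–(11,7): clear
  edge (11,7)–(2,10): clear
  midpoint (31/2,15/2) outside
  → clear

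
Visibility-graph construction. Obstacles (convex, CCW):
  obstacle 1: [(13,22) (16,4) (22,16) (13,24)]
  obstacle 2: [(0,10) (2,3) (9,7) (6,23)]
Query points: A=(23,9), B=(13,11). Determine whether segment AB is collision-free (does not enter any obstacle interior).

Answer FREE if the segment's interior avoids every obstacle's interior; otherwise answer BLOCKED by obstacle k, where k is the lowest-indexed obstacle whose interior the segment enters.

Obstacle 1 [(13,22) (16,4) (22,16) (13,24)]:
  edge (13,22)–(16,4): crosses AB
  edge (16,4)–(22,16): crosses AB
  edge (22,16)–(13,24): clear
  edge (13,24)–(13,22): clear
  → BLOCKED
Obstacle 2 [(0,10) (2,3) (9,7) (6,23)]:
  edge (0,10)–(2,3): clear
  edge (2,3)–(9,7): clear
  edge (9,7)–(6,23): clear
  edge (6,23)–(0,10): clear
  midpoint (18,10) outside
  → clear

BLOCKED by obstacle 1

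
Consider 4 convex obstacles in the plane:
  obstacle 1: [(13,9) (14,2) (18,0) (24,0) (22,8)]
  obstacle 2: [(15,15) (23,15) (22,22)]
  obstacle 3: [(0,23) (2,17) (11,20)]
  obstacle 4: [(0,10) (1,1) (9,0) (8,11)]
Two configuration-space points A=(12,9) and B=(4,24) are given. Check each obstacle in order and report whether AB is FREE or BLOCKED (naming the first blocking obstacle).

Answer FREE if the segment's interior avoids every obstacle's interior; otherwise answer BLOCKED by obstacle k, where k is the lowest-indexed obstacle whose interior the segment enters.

Obstacle 1 [(13,9) (14,2) (18,0) (24,0) (22,8)]:
  edge (13,9)–(14,2): clear
  edge (14,2)–(18,0): clear
  edge (18,0)–(24,0): clear
  edge (24,0)–(22,8): clear
  edge (22,8)–(13,9): clear
  midpoint (8,33/2) outside
  → clear
Obstacle 2 [(15,15) (23,15) (22,22)]:
  edge (15,15)–(23,15): clear
  edge (23,15)–(22,22): clear
  edge (22,22)–(15,15): clear
  midpoint (8,33/2) outside
  → clear
Obstacle 3 [(0,23) (2,17) (11,20)]:
  edge (0,23)–(2,17): clear
  edge (2,17)–(11,20): crosses AB
  edge (11,20)–(0,23): crosses AB
  → BLOCKED
Obstacle 4 [(0,10) (1,1) (9,0) (8,11)]:
  edge (0,10)–(1,1): clear
  edge (1,1)–(9,0): clear
  edge (9,0)–(8,11): clear
  edge (8,11)–(0,10): clear
  midpoint (8,33/2) outside
  → clear

BLOCKED by obstacle 3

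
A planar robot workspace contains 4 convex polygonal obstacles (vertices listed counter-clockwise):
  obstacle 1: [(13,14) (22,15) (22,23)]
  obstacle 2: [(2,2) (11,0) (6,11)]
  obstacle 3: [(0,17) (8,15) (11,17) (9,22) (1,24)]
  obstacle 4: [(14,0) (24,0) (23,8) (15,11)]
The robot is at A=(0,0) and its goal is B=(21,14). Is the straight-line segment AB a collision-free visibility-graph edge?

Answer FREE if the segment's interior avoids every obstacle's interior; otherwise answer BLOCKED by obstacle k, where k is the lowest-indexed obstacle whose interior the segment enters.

Obstacle 1 [(13,14) (22,15) (22,23)]:
  edge (13,14)–(22,15): clear
  edge (22,15)–(22,23): clear
  edge (22,23)–(13,14): clear
  midpoint (21/2,7) outside
  → clear
Obstacle 2 [(2,2) (11,0) (6,11)]:
  edge (2,2)–(11,0): crosses AB
  edge (11,0)–(6,11): crosses AB
  edge (6,11)–(2,2): clear
  → BLOCKED
Obstacle 3 [(0,17) (8,15) (11,17) (9,22) (1,24)]:
  edge (0,17)–(8,15): clear
  edge (8,15)–(11,17): clear
  edge (11,17)–(9,22): clear
  edge (9,22)–(1,24): clear
  edge (1,24)–(0,17): clear
  midpoint (21/2,7) outside
  → clear
Obstacle 4 [(14,0) (24,0) (23,8) (15,11)]:
  edge (14,0)–(24,0): clear
  edge (24,0)–(23,8): clear
  edge (23,8)–(15,11): crosses AB
  edge (15,11)–(14,0): crosses AB
  → BLOCKED

BLOCKED by obstacle 2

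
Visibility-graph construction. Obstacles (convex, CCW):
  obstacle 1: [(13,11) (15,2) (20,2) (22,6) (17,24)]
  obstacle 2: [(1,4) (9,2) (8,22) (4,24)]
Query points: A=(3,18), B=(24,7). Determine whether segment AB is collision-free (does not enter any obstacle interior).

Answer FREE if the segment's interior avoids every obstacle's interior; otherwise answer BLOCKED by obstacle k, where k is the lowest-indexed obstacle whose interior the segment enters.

BLOCKED by obstacle 1

Obstacle 1 [(13,11) (15,2) (20,2) (22,6) (17,24)]:
  edge (13,11)–(15,2): clear
  edge (15,2)–(20,2): clear
  edge (20,2)–(22,6): clear
  edge (22,6)–(17,24): crosses AB
  edge (17,24)–(13,11): crosses AB
  → BLOCKED
Obstacle 2 [(1,4) (9,2) (8,22) (4,24)]:
  edge (1,4)–(9,2): clear
  edge (9,2)–(8,22): crosses AB
  edge (8,22)–(4,24): clear
  edge (4,24)–(1,4): crosses AB
  → BLOCKED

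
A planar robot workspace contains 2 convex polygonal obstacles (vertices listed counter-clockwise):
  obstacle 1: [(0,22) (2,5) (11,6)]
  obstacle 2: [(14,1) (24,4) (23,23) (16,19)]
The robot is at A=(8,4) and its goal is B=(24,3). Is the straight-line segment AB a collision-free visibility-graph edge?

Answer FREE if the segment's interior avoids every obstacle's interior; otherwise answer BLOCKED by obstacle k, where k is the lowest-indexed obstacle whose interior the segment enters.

Obstacle 1 [(0,22) (2,5) (11,6)]:
  edge (0,22)–(2,5): clear
  edge (2,5)–(11,6): clear
  edge (11,6)–(0,22): clear
  midpoint (16,7/2) outside
  → clear
Obstacle 2 [(14,1) (24,4) (23,23) (16,19)]:
  edge (14,1)–(24,4): crosses AB
  edge (24,4)–(23,23): clear
  edge (23,23)–(16,19): clear
  edge (16,19)–(14,1): crosses AB
  → BLOCKED

BLOCKED by obstacle 2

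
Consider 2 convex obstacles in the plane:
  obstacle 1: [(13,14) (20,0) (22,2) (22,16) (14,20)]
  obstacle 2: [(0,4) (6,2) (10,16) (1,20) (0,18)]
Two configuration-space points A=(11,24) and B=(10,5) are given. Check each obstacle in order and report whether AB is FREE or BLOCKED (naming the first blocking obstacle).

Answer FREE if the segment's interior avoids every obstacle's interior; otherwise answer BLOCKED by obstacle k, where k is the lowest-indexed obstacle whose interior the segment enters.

Obstacle 1 [(13,14) (20,0) (22,2) (22,16) (14,20)]:
  edge (13,14)–(20,0): clear
  edge (20,0)–(22,2): clear
  edge (22,2)–(22,16): clear
  edge (22,16)–(14,20): clear
  edge (14,20)–(13,14): clear
  midpoint (21/2,29/2) outside
  → clear
Obstacle 2 [(0,4) (6,2) (10,16) (1,20) (0,18)]:
  edge (0,4)–(6,2): clear
  edge (6,2)–(10,16): clear
  edge (10,16)–(1,20): clear
  edge (1,20)–(0,18): clear
  edge (0,18)–(0,4): clear
  midpoint (21/2,29/2) outside
  → clear

FREE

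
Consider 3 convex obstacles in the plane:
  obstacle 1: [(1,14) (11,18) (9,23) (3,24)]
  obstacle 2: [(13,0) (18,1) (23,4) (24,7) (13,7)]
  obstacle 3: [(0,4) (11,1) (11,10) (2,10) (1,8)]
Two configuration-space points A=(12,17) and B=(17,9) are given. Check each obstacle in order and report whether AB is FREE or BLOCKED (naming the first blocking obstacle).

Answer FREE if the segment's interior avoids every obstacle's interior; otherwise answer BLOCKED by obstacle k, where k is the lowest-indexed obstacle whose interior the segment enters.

Obstacle 1 [(1,14) (11,18) (9,23) (3,24)]:
  edge (1,14)–(11,18): clear
  edge (11,18)–(9,23): clear
  edge (9,23)–(3,24): clear
  edge (3,24)–(1,14): clear
  midpoint (29/2,13) outside
  → clear
Obstacle 2 [(13,0) (18,1) (23,4) (24,7) (13,7)]:
  edge (13,0)–(18,1): clear
  edge (18,1)–(23,4): clear
  edge (23,4)–(24,7): clear
  edge (24,7)–(13,7): clear
  edge (13,7)–(13,0): clear
  midpoint (29/2,13) outside
  → clear
Obstacle 3 [(0,4) (11,1) (11,10) (2,10) (1,8)]:
  edge (0,4)–(11,1): clear
  edge (11,1)–(11,10): clear
  edge (11,10)–(2,10): clear
  edge (2,10)–(1,8): clear
  edge (1,8)–(0,4): clear
  midpoint (29/2,13) outside
  → clear

FREE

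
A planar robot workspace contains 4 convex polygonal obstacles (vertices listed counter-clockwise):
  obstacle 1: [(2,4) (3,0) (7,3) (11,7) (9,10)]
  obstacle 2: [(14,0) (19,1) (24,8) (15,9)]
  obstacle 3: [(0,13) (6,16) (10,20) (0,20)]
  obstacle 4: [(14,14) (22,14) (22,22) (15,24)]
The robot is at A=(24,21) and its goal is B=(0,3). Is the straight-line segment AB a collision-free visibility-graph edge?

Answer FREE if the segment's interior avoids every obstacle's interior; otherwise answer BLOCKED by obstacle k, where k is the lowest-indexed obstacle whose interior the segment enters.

Obstacle 1 [(2,4) (3,0) (7,3) (11,7) (9,10)]:
  edge (2,4)–(3,0): clear
  edge (3,0)–(7,3): clear
  edge (7,3)–(11,7): clear
  edge (11,7)–(9,10): crosses AB
  edge (9,10)–(2,4): crosses AB
  → BLOCKED
Obstacle 2 [(14,0) (19,1) (24,8) (15,9)]:
  edge (14,0)–(19,1): clear
  edge (19,1)–(24,8): clear
  edge (24,8)–(15,9): clear
  edge (15,9)–(14,0): clear
  midpoint (12,12) outside
  → clear
Obstacle 3 [(0,13) (6,16) (10,20) (0,20)]:
  edge (0,13)–(6,16): clear
  edge (6,16)–(10,20): clear
  edge (10,20)–(0,20): clear
  edge (0,20)–(0,13): clear
  midpoint (12,12) outside
  → clear
Obstacle 4 [(14,14) (22,14) (22,22) (15,24)]:
  edge (14,14)–(22,14): crosses AB
  edge (22,14)–(22,22): crosses AB
  edge (22,22)–(15,24): clear
  edge (15,24)–(14,14): clear
  → BLOCKED

BLOCKED by obstacle 1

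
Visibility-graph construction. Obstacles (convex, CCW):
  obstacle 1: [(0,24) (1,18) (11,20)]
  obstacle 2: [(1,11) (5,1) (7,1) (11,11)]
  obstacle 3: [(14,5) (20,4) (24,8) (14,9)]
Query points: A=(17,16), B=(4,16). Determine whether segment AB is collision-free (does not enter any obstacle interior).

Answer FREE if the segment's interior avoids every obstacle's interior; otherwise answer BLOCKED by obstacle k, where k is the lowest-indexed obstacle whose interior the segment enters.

FREE

Obstacle 1 [(0,24) (1,18) (11,20)]:
  edge (0,24)–(1,18): clear
  edge (1,18)–(11,20): clear
  edge (11,20)–(0,24): clear
  midpoint (21/2,16) outside
  → clear
Obstacle 2 [(1,11) (5,1) (7,1) (11,11)]:
  edge (1,11)–(5,1): clear
  edge (5,1)–(7,1): clear
  edge (7,1)–(11,11): clear
  edge (11,11)–(1,11): clear
  midpoint (21/2,16) outside
  → clear
Obstacle 3 [(14,5) (20,4) (24,8) (14,9)]:
  edge (14,5)–(20,4): clear
  edge (20,4)–(24,8): clear
  edge (24,8)–(14,9): clear
  edge (14,9)–(14,5): clear
  midpoint (21/2,16) outside
  → clear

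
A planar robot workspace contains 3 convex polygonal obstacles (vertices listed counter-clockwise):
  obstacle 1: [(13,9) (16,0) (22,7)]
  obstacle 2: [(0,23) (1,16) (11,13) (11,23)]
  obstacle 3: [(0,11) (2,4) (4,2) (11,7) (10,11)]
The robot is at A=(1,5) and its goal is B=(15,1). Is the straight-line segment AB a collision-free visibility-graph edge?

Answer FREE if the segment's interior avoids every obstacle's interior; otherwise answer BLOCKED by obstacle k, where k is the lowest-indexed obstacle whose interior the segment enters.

BLOCKED by obstacle 3

Obstacle 1 [(13,9) (16,0) (22,7)]:
  edge (13,9)–(16,0): clear
  edge (16,0)–(22,7): clear
  edge (22,7)–(13,9): clear
  midpoint (8,3) outside
  → clear
Obstacle 2 [(0,23) (1,16) (11,13) (11,23)]:
  edge (0,23)–(1,16): clear
  edge (1,16)–(11,13): clear
  edge (11,13)–(11,23): clear
  edge (11,23)–(0,23): clear
  midpoint (8,3) outside
  → clear
Obstacle 3 [(0,11) (2,4) (4,2) (11,7) (10,11)]:
  edge (0,11)–(2,4): crosses AB
  edge (2,4)–(4,2): clear
  edge (4,2)–(11,7): crosses AB
  edge (11,7)–(10,11): clear
  edge (10,11)–(0,11): clear
  → BLOCKED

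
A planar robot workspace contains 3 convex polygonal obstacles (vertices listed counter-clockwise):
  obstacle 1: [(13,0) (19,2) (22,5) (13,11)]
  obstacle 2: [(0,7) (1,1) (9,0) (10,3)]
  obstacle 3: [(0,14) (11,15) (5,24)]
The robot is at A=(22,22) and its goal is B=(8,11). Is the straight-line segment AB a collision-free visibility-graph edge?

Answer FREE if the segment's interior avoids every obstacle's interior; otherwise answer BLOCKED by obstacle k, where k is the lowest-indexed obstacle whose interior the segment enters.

FREE

Obstacle 1 [(13,0) (19,2) (22,5) (13,11)]:
  edge (13,0)–(19,2): clear
  edge (19,2)–(22,5): clear
  edge (22,5)–(13,11): clear
  edge (13,11)–(13,0): clear
  midpoint (15,33/2) outside
  → clear
Obstacle 2 [(0,7) (1,1) (9,0) (10,3)]:
  edge (0,7)–(1,1): clear
  edge (1,1)–(9,0): clear
  edge (9,0)–(10,3): clear
  edge (10,3)–(0,7): clear
  midpoint (15,33/2) outside
  → clear
Obstacle 3 [(0,14) (11,15) (5,24)]:
  edge (0,14)–(11,15): clear
  edge (11,15)–(5,24): clear
  edge (5,24)–(0,14): clear
  midpoint (15,33/2) outside
  → clear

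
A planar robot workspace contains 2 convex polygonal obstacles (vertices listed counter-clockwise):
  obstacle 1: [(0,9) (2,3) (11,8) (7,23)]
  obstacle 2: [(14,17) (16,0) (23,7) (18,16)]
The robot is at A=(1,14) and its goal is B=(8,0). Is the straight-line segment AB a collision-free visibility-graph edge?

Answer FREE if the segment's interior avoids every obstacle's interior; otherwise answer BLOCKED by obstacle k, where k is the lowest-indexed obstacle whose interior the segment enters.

BLOCKED by obstacle 1

Obstacle 1 [(0,9) (2,3) (11,8) (7,23)]:
  edge (0,9)–(2,3): clear
  edge (2,3)–(11,8): crosses AB
  edge (11,8)–(7,23): clear
  edge (7,23)–(0,9): crosses AB
  → BLOCKED
Obstacle 2 [(14,17) (16,0) (23,7) (18,16)]:
  edge (14,17)–(16,0): clear
  edge (16,0)–(23,7): clear
  edge (23,7)–(18,16): clear
  edge (18,16)–(14,17): clear
  midpoint (9/2,7) outside
  → clear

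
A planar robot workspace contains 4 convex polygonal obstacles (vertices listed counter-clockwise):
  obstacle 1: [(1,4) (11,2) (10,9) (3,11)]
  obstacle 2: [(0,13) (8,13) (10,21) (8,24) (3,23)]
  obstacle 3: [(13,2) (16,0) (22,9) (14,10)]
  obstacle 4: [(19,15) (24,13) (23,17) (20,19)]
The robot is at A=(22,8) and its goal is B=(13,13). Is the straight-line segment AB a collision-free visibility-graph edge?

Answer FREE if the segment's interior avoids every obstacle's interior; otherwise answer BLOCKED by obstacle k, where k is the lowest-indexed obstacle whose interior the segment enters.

Obstacle 1 [(1,4) (11,2) (10,9) (3,11)]:
  edge (1,4)–(11,2): clear
  edge (11,2)–(10,9): clear
  edge (10,9)–(3,11): clear
  edge (3,11)–(1,4): clear
  midpoint (35/2,21/2) outside
  → clear
Obstacle 2 [(0,13) (8,13) (10,21) (8,24) (3,23)]:
  edge (0,13)–(8,13): clear
  edge (8,13)–(10,21): clear
  edge (10,21)–(8,24): clear
  edge (8,24)–(3,23): clear
  edge (3,23)–(0,13): clear
  midpoint (35/2,21/2) outside
  → clear
Obstacle 3 [(13,2) (16,0) (22,9) (14,10)]:
  edge (13,2)–(16,0): clear
  edge (16,0)–(22,9): crosses AB
  edge (22,9)–(14,10): crosses AB
  edge (14,10)–(13,2): clear
  → BLOCKED
Obstacle 4 [(19,15) (24,13) (23,17) (20,19)]:
  edge (19,15)–(24,13): clear
  edge (24,13)–(23,17): clear
  edge (23,17)–(20,19): clear
  edge (20,19)–(19,15): clear
  midpoint (35/2,21/2) outside
  → clear

BLOCKED by obstacle 3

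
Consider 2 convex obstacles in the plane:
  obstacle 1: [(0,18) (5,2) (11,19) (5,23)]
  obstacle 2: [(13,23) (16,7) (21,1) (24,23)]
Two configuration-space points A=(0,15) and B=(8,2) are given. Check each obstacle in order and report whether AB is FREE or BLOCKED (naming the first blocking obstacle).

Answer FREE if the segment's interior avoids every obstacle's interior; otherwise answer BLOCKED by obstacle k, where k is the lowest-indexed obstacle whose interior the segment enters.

Obstacle 1 [(0,18) (5,2) (11,19) (5,23)]:
  edge (0,18)–(5,2): crosses AB
  edge (5,2)–(11,19): crosses AB
  edge (11,19)–(5,23): clear
  edge (5,23)–(0,18): clear
  → BLOCKED
Obstacle 2 [(13,23) (16,7) (21,1) (24,23)]:
  edge (13,23)–(16,7): clear
  edge (16,7)–(21,1): clear
  edge (21,1)–(24,23): clear
  edge (24,23)–(13,23): clear
  midpoint (4,17/2) outside
  → clear

BLOCKED by obstacle 1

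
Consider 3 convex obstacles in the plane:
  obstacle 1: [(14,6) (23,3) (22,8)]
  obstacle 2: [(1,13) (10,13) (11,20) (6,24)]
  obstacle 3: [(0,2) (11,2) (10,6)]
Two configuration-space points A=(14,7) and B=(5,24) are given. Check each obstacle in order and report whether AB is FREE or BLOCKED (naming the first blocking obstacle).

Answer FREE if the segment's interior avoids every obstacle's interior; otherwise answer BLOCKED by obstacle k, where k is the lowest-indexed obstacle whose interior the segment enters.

BLOCKED by obstacle 2

Obstacle 1 [(14,6) (23,3) (22,8)]:
  edge (14,6)–(23,3): clear
  edge (23,3)–(22,8): clear
  edge (22,8)–(14,6): clear
  midpoint (19/2,31/2) outside
  → clear
Obstacle 2 [(1,13) (10,13) (11,20) (6,24)]:
  edge (1,13)–(10,13): clear
  edge (10,13)–(11,20): crosses AB
  edge (11,20)–(6,24): clear
  edge (6,24)–(1,13): crosses AB
  → BLOCKED
Obstacle 3 [(0,2) (11,2) (10,6)]:
  edge (0,2)–(11,2): clear
  edge (11,2)–(10,6): clear
  edge (10,6)–(0,2): clear
  midpoint (19/2,31/2) outside
  → clear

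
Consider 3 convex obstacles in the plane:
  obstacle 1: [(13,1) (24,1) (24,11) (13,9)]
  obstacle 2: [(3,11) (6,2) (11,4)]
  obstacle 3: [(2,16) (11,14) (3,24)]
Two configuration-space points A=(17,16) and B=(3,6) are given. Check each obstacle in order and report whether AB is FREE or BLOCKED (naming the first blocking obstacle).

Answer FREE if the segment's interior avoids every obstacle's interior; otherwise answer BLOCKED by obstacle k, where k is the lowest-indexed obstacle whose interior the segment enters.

BLOCKED by obstacle 2

Obstacle 1 [(13,1) (24,1) (24,11) (13,9)]:
  edge (13,1)–(24,1): clear
  edge (24,1)–(24,11): clear
  edge (24,11)–(13,9): clear
  edge (13,9)–(13,1): clear
  midpoint (10,11) outside
  → clear
Obstacle 2 [(3,11) (6,2) (11,4)]:
  edge (3,11)–(6,2): crosses AB
  edge (6,2)–(11,4): clear
  edge (11,4)–(3,11): crosses AB
  → BLOCKED
Obstacle 3 [(2,16) (11,14) (3,24)]:
  edge (2,16)–(11,14): clear
  edge (11,14)–(3,24): clear
  edge (3,24)–(2,16): clear
  midpoint (10,11) outside
  → clear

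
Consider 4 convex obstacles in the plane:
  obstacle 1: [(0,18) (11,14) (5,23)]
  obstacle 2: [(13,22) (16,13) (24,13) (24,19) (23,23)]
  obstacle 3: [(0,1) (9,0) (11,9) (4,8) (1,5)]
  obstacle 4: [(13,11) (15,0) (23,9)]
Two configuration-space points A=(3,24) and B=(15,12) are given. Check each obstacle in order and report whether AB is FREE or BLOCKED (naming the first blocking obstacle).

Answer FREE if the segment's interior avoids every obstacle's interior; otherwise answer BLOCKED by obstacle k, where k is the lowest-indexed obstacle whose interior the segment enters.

Obstacle 1 [(0,18) (11,14) (5,23)]:
  edge (0,18)–(11,14): clear
  edge (11,14)–(5,23): crosses AB
  edge (5,23)–(0,18): crosses AB
  → BLOCKED
Obstacle 2 [(13,22) (16,13) (24,13) (24,19) (23,23)]:
  edge (13,22)–(16,13): clear
  edge (16,13)–(24,13): clear
  edge (24,13)–(24,19): clear
  edge (24,19)–(23,23): clear
  edge (23,23)–(13,22): clear
  midpoint (9,18) outside
  → clear
Obstacle 3 [(0,1) (9,0) (11,9) (4,8) (1,5)]:
  edge (0,1)–(9,0): clear
  edge (9,0)–(11,9): clear
  edge (11,9)–(4,8): clear
  edge (4,8)–(1,5): clear
  edge (1,5)–(0,1): clear
  midpoint (9,18) outside
  → clear
Obstacle 4 [(13,11) (15,0) (23,9)]:
  edge (13,11)–(15,0): clear
  edge (15,0)–(23,9): clear
  edge (23,9)–(13,11): clear
  midpoint (9,18) outside
  → clear

BLOCKED by obstacle 1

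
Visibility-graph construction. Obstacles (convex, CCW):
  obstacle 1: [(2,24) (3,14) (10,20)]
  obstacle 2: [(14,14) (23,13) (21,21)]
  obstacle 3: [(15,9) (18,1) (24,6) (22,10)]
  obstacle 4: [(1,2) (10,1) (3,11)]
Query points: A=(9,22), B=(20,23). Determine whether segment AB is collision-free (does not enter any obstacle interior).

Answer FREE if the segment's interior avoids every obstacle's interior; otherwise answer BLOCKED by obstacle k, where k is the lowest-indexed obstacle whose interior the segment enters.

Obstacle 1 [(2,24) (3,14) (10,20)]:
  edge (2,24)–(3,14): clear
  edge (3,14)–(10,20): clear
  edge (10,20)–(2,24): clear
  midpoint (29/2,45/2) outside
  → clear
Obstacle 2 [(14,14) (23,13) (21,21)]:
  edge (14,14)–(23,13): clear
  edge (23,13)–(21,21): clear
  edge (21,21)–(14,14): clear
  midpoint (29/2,45/2) outside
  → clear
Obstacle 3 [(15,9) (18,1) (24,6) (22,10)]:
  edge (15,9)–(18,1): clear
  edge (18,1)–(24,6): clear
  edge (24,6)–(22,10): clear
  edge (22,10)–(15,9): clear
  midpoint (29/2,45/2) outside
  → clear
Obstacle 4 [(1,2) (10,1) (3,11)]:
  edge (1,2)–(10,1): clear
  edge (10,1)–(3,11): clear
  edge (3,11)–(1,2): clear
  midpoint (29/2,45/2) outside
  → clear

FREE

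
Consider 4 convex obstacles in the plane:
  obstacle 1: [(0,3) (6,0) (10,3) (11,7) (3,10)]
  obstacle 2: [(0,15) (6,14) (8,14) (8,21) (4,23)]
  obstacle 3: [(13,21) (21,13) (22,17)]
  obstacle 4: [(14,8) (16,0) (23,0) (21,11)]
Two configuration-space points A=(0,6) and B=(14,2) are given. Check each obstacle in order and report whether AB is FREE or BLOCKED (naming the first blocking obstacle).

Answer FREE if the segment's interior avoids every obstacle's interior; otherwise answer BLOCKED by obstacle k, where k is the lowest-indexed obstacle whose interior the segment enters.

Obstacle 1 [(0,3) (6,0) (10,3) (11,7) (3,10)]:
  edge (0,3)–(6,0): clear
  edge (6,0)–(10,3): clear
  edge (10,3)–(11,7): crosses AB
  edge (11,7)–(3,10): clear
  edge (3,10)–(0,3): crosses AB
  → BLOCKED
Obstacle 2 [(0,15) (6,14) (8,14) (8,21) (4,23)]:
  edge (0,15)–(6,14): clear
  edge (6,14)–(8,14): clear
  edge (8,14)–(8,21): clear
  edge (8,21)–(4,23): clear
  edge (4,23)–(0,15): clear
  midpoint (7,4) outside
  → clear
Obstacle 3 [(13,21) (21,13) (22,17)]:
  edge (13,21)–(21,13): clear
  edge (21,13)–(22,17): clear
  edge (22,17)–(13,21): clear
  midpoint (7,4) outside
  → clear
Obstacle 4 [(14,8) (16,0) (23,0) (21,11)]:
  edge (14,8)–(16,0): clear
  edge (16,0)–(23,0): clear
  edge (23,0)–(21,11): clear
  edge (21,11)–(14,8): clear
  midpoint (7,4) outside
  → clear

BLOCKED by obstacle 1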